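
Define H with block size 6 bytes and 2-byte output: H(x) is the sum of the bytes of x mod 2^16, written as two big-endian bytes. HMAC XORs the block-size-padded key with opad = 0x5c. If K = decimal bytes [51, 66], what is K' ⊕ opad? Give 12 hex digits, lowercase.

6f1e5c5c5c5c

Key decimal bytes [51, 66] = 33 42 is 2 bytes ≤ B = 6; zero-pad to 6 bytes: K' = 33 42 00 00 00 00.
XOR each byte with 0x5c: 33⊕5c=6f, 42⊕5c=1e, 00⊕5c=5c, 00⊕5c=5c, 00⊕5c=5c, 00⊕5c=5c.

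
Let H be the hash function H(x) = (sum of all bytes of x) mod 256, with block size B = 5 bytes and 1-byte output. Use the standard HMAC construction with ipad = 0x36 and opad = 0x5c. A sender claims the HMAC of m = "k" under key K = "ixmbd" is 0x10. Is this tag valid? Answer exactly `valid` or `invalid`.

invalid

Key "ixmbd" = 69 78 6d 62 64 is exactly B = 5 bytes: K' = 69 78 6d 62 64.
K' ⊕ ipad = 5f 4e 5b 54 52; K' ⊕ opad = 35 24 31 3e 38.
Inner hash: sum = 95+78+91+84+82+107 = 537; mod 256 = 25 → 19.
Outer hash (recomputed tag): sum = 53+36+49+62+56+25 = 281; mod 256 = 25 → 19.
Recomputed tag = 19; claimed = 10 → mismatch.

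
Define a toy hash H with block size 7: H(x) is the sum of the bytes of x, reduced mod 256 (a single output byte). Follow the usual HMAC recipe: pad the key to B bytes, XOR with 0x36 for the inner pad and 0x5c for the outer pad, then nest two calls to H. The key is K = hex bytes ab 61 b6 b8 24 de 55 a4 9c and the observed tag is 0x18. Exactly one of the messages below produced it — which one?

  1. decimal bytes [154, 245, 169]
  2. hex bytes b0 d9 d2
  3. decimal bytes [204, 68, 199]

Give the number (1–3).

Key hex bytes ab 61 b6 b8 24 de 55 a4 9c is 9 bytes > B = 7, so hash it first: H(key) = 11, then zero-pad to 7 bytes: K' = 11 00 00 00 00 00 00.
K' ⊕ ipad = 27 36 36 36 36 36 36; K' ⊕ opad = 4d 5c 5c 5c 5c 5c 5c.
m1: inner = H(27 36 36 36 36 36 36 9a f5 a9) = a3; tag = H(4d 5c 5c 5c 5c 5c 5c a3) = 18 ← matches
m2: inner = H(27 36 36 36 36 36 36 b0 d9 d2) = c6; tag = H(4d 5c 5c 5c 5c 5c 5c c6) = 3b
m3: inner = H(27 36 36 36 36 36 36 cc 44 c7) = 42; tag = H(4d 5c 5c 5c 5c 5c 5c 42) = b7

1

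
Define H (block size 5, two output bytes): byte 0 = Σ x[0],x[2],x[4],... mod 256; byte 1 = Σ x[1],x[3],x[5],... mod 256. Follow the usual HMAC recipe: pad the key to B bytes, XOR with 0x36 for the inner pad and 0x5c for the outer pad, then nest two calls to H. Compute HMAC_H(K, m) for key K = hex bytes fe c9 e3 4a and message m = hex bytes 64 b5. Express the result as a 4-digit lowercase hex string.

Key hex bytes fe c9 e3 4a is 4 bytes ≤ B = 5; zero-pad to 5 bytes: K' = fe c9 e3 4a 00.
K' ⊕ ipad = c8 ff d5 7c 36.  K' ⊕ opad = a2 95 bf 16 5c.
Inner input = (K'⊕ipad) ∥ m = c8 ff d5 7c 36 ∥ 64 b5.
Inner hash: even-index sum = 648 mod 256 = 136; odd-index sum = 479 mod 256 = 223 → 88 df.
Outer input = (K'⊕opad) ∥ inner = a2 95 bf 16 5c ∥ 88 df.
Outer hash (tag): even-index sum = 668 mod 256 = 156; odd-index sum = 307 mod 256 = 51 → 9c 33.

9c33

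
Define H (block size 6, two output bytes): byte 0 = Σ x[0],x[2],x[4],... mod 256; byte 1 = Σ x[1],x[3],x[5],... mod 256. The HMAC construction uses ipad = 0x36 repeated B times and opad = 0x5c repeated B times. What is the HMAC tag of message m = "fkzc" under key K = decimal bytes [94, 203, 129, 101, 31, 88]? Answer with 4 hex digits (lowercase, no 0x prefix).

Key decimal bytes [94, 203, 129, 101, 31, 88] = 5e cb 81 65 1f 58 is exactly B = 6 bytes: K' = 5e cb 81 65 1f 58.
K' ⊕ ipad = 68 fd b7 53 29 6e.  K' ⊕ opad = 02 97 dd 39 43 04.
Inner input = (K'⊕ipad) ∥ m = 68 fd b7 53 29 6e ∥ 66 6b 7a 63.
Inner hash: even-index sum = 552 mod 256 = 40; odd-index sum = 652 mod 256 = 140 → 28 8c.
Outer input = (K'⊕opad) ∥ inner = 02 97 dd 39 43 04 ∥ 28 8c.
Outer hash (tag): even-index sum = 330 mod 256 = 74; odd-index sum = 352 mod 256 = 96 → 4a 60.

4a60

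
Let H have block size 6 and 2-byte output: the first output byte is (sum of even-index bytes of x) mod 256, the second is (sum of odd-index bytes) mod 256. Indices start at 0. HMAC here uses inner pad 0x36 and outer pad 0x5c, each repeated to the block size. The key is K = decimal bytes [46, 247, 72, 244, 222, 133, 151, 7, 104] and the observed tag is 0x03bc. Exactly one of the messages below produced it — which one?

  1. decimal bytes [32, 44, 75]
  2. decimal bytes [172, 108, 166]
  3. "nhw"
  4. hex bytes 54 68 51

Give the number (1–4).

Key decimal bytes [46, 247, 72, 244, 222, 133, 151, 7, 104] = 2e f7 48 f4 de 85 97 07 68 is 9 bytes > B = 6, so hash it first: H(key) = 53 77, then zero-pad to 6 bytes: K' = 53 77 00 00 00 00.
K' ⊕ ipad = 65 41 36 36 36 36; K' ⊕ opad = 0f 2b 5c 5c 5c 5c.
m1: inner = H(65 41 36 36 36 36 20 2c 4b) = 3c d9; tag = H(0f 2b 5c 5c 5c 5c 3c d9) = 03bc ← matches
m2: inner = H(65 41 36 36 36 36 ac 6c a6) = 23 19; tag = H(0f 2b 5c 5c 5c 5c 23 19) = eafc
m3: inner = H(65 41 36 36 36 36 6e 68 77) = b6 15; tag = H(0f 2b 5c 5c 5c 5c b6 15) = 7df8
m4: inner = H(65 41 36 36 36 36 54 68 51) = 76 15; tag = H(0f 2b 5c 5c 5c 5c 76 15) = 3df8

1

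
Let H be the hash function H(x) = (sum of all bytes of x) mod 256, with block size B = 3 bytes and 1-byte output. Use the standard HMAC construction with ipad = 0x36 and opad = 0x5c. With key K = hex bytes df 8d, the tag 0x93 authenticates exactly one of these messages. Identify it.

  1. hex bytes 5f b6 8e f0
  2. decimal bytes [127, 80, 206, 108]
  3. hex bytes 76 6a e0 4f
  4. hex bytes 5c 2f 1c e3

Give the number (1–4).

2

Key hex bytes df 8d is 2 bytes ≤ B = 3; zero-pad to 3 bytes: K' = df 8d 00.
K' ⊕ ipad = e9 bb 36; K' ⊕ opad = 83 d1 5c.
m1: inner = H(e9 bb 36 5f b6 8e f0) = 6d; tag = H(83 d1 5c 6d) = 1d
m2: inner = H(e9 bb 36 7f 50 ce 6c) = e3; tag = H(83 d1 5c e3) = 93 ← matches
m3: inner = H(e9 bb 36 76 6a e0 4f) = e9; tag = H(83 d1 5c e9) = 99
m4: inner = H(e9 bb 36 5c 2f 1c e3) = 64; tag = H(83 d1 5c 64) = 14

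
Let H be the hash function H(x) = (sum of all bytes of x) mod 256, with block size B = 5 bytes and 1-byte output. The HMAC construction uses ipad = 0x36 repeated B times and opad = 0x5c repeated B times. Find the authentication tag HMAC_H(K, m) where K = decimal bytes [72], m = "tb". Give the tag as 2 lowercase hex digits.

b0

Key decimal bytes [72] = 48 is 1 byte ≤ B = 5; zero-pad to 5 bytes: K' = 48 00 00 00 00.
K' ⊕ ipad = 7e 36 36 36 36.  K' ⊕ opad = 14 5c 5c 5c 5c.
Inner input = (K'⊕ipad) ∥ m = 7e 36 36 36 36 ∥ 74 62.
Inner hash: sum = 126+54+54+54+54+116+98 = 556; mod 256 = 44 → 2c.
Outer input = (K'⊕opad) ∥ inner = 14 5c 5c 5c 5c ∥ 2c.
Outer hash (tag): sum = 20+92+92+92+92+44 = 432; mod 256 = 176 → b0.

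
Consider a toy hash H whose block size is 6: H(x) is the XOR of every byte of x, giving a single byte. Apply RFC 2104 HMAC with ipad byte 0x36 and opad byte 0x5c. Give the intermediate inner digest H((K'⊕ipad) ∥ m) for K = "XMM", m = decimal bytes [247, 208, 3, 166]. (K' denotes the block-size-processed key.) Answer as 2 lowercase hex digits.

da

Key "XMM" = 58 4d 4d is 3 bytes ≤ B = 6; zero-pad to 6 bytes: K' = 58 4d 4d 00 00 00.
K' ⊕ ipad = 6e 7b 7b 36 36 36.
Inner input = 6e 7b 7b 36 36 36 ∥ f7 d0 03 a6.
Inner hash: XOR 6e⊕7b⊕7b⊕36⊕36⊕36⊕f7⊕d0⊕03⊕a6 = da.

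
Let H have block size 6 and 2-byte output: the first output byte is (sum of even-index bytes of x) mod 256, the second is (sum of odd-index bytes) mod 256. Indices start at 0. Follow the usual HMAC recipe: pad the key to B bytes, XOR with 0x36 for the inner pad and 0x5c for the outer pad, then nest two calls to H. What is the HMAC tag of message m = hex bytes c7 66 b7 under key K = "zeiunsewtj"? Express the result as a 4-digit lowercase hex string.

Key "zeiunsewtj" = 7a 65 69 75 6e 73 65 77 74 6a is 10 bytes > B = 6, so hash it first: H(key) = 2a 2e, then zero-pad to 6 bytes: K' = 2a 2e 00 00 00 00.
K' ⊕ ipad = 1c 18 36 36 36 36.  K' ⊕ opad = 76 72 5c 5c 5c 5c.
Inner input = (K'⊕ipad) ∥ m = 1c 18 36 36 36 36 ∥ c7 66 b7.
Inner hash: even-index sum = 518 mod 256 = 6; odd-index sum = 234 mod 256 = 234 → 06 ea.
Outer input = (K'⊕opad) ∥ inner = 76 72 5c 5c 5c 5c ∥ 06 ea.
Outer hash (tag): even-index sum = 308 mod 256 = 52; odd-index sum = 532 mod 256 = 20 → 34 14.

3414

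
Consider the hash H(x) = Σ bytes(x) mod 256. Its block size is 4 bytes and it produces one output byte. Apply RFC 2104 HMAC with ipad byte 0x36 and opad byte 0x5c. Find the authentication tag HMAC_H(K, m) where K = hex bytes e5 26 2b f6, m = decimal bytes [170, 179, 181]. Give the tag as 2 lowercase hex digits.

Key hex bytes e5 26 2b f6 is exactly B = 4 bytes: K' = e5 26 2b f6.
K' ⊕ ipad = d3 10 1d c0.  K' ⊕ opad = b9 7a 77 aa.
Inner input = (K'⊕ipad) ∥ m = d3 10 1d c0 ∥ aa b3 b5.
Inner hash: sum = 211+16+29+192+170+179+181 = 978; mod 256 = 210 → d2.
Outer input = (K'⊕opad) ∥ inner = b9 7a 77 aa ∥ d2.
Outer hash (tag): sum = 185+122+119+170+210 = 806; mod 256 = 38 → 26.

26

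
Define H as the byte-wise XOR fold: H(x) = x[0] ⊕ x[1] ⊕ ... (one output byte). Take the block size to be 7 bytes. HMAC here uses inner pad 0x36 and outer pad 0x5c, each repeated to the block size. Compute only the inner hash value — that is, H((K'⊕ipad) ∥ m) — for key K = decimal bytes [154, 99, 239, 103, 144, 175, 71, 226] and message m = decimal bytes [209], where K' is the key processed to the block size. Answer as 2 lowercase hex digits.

0c

Key decimal bytes [154, 99, 239, 103, 144, 175, 71, 226] = 9a 63 ef 67 90 af 47 e2 is 8 bytes > B = 7, so hash it first: H(key) = eb, then zero-pad to 7 bytes: K' = eb 00 00 00 00 00 00.
K' ⊕ ipad = dd 36 36 36 36 36 36.
Inner input = dd 36 36 36 36 36 36 ∥ d1.
Inner hash: XOR dd⊕36⊕36⊕36⊕36⊕36⊕36⊕d1 = 0c.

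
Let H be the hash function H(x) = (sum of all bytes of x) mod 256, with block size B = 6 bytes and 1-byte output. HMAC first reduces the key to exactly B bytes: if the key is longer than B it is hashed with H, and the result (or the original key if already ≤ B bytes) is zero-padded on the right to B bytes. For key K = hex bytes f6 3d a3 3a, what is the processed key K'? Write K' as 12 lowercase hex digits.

f63da33a0000

Key hex bytes f6 3d a3 3a is 4 bytes ≤ B = 6; zero-pad to 6 bytes: K' = f6 3d a3 3a 00 00.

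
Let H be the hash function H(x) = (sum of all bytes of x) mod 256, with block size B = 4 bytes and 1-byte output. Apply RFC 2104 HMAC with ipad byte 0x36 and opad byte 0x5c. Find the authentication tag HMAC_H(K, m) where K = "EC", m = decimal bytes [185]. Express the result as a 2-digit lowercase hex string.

fd

Key "EC" = 45 43 is 2 bytes ≤ B = 4; zero-pad to 4 bytes: K' = 45 43 00 00.
K' ⊕ ipad = 73 75 36 36.  K' ⊕ opad = 19 1f 5c 5c.
Inner input = (K'⊕ipad) ∥ m = 73 75 36 36 ∥ b9.
Inner hash: sum = 115+117+54+54+185 = 525; mod 256 = 13 → 0d.
Outer input = (K'⊕opad) ∥ inner = 19 1f 5c 5c ∥ 0d.
Outer hash (tag): sum = 25+31+92+92+13 = 253 → fd.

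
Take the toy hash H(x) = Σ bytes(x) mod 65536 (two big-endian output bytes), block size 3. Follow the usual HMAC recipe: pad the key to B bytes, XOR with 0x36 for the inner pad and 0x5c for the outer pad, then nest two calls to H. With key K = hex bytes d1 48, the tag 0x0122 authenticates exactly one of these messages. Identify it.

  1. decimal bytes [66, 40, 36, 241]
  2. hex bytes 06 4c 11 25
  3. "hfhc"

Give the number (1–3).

Key hex bytes d1 48 is 2 bytes ≤ B = 3; zero-pad to 3 bytes: K' = d1 48 00.
K' ⊕ ipad = e7 7e 36; K' ⊕ opad = 8d 14 5c.
m1: inner = H(e7 7e 36 42 28 24 f1) = 03 1a; tag = H(8d 14 5c 03 1a) = 011a
m2: inner = H(e7 7e 36 06 4c 11 25) = 02 23; tag = H(8d 14 5c 02 23) = 0122 ← matches
m3: inner = H(e7 7e 36 68 66 68 63) = 03 34; tag = H(8d 14 5c 03 34) = 0134

2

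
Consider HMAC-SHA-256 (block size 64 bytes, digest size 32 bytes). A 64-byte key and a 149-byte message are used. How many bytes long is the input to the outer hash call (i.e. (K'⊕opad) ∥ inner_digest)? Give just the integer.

96

Key is 64 ≤ 64 bytes, zero-padded: |K'| = 64.
Outer input = (K'⊕opad) ∥ H(inner) → 64 + 32 = 96 bytes.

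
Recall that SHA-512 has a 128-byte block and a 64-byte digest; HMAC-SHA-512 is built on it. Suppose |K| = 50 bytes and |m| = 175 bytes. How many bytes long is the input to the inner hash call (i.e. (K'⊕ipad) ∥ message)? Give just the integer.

Key is 50 ≤ 128 bytes, zero-padded: |K'| = 128.
Inner input = (K'⊕ipad) ∥ m → 128 + 175 = 303 bytes.

303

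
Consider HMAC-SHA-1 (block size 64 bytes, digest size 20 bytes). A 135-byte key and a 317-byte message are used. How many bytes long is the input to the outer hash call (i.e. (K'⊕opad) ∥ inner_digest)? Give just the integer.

Key is 135 > 64 bytes, so it is hashed to 20 bytes then zero-padded to 64: |K'| = 64.
Outer input = (K'⊕opad) ∥ H(inner) → 64 + 20 = 84 bytes.

84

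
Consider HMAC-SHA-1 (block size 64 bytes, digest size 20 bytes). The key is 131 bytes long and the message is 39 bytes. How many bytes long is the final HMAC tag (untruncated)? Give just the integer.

20

The tag is one SHA-1 digest: 20 bytes.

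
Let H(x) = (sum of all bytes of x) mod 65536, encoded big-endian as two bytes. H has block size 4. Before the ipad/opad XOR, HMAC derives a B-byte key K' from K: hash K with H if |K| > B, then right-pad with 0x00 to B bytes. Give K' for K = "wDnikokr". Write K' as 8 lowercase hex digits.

03490000

|K| = 8 > B = 4, so first hash the key.
H(K): sum = 119+68+110+105+107+111+107+114 = 841 → 03 49.
Zero-pad H(K) = 03 49 to 4 bytes: K' = 03 49 00 00.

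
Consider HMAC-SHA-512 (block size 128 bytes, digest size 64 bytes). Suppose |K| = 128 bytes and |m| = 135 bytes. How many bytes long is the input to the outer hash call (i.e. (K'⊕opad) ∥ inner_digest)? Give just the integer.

192

Key is 128 ≤ 128 bytes, zero-padded: |K'| = 128.
Outer input = (K'⊕opad) ∥ H(inner) → 128 + 64 = 192 bytes.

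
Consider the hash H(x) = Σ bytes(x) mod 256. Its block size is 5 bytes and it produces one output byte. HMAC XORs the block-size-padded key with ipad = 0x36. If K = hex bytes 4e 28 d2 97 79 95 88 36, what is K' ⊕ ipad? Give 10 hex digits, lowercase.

Key hex bytes 4e 28 d2 97 79 95 88 36 is 8 bytes > B = 5, so hash it first: H(key) = ab, then zero-pad to 5 bytes: K' = ab 00 00 00 00.
XOR each byte with 0x36: ab⊕36=9d, 00⊕36=36, 00⊕36=36, 00⊕36=36, 00⊕36=36.

9d36363636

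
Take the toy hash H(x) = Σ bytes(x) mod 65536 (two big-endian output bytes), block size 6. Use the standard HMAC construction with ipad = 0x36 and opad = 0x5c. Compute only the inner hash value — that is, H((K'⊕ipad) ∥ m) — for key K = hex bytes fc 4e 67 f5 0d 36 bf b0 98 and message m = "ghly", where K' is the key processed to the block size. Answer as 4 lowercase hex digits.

Key hex bytes fc 4e 67 f5 0d 36 bf b0 98 is 9 bytes > B = 6, so hash it first: H(key) = 04 f0, then zero-pad to 6 bytes: K' = 04 f0 00 00 00 00.
K' ⊕ ipad = 32 c6 36 36 36 36.
Inner input = 32 c6 36 36 36 36 ∥ 67 68 6c 79.
Inner hash: sum = 50+198+54+54+54+54+103+104+108+121 = 900 → 03 84.

0384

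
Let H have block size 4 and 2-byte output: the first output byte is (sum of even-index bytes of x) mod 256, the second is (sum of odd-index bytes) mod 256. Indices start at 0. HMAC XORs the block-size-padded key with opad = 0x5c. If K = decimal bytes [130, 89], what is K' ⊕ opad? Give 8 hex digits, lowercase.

Key decimal bytes [130, 89] = 82 59 is 2 bytes ≤ B = 4; zero-pad to 4 bytes: K' = 82 59 00 00.
XOR each byte with 0x5c: 82⊕5c=de, 59⊕5c=05, 00⊕5c=5c, 00⊕5c=5c.

de055c5c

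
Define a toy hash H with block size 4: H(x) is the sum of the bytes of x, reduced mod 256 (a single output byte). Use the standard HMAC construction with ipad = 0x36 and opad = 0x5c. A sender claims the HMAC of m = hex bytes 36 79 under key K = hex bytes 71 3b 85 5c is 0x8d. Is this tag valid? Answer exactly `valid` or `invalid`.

valid

Key hex bytes 71 3b 85 5c is exactly B = 4 bytes: K' = 71 3b 85 5c.
K' ⊕ ipad = 47 0d b3 6a; K' ⊕ opad = 2d 67 d9 00.
Inner hash: sum = 71+13+179+106+54+121 = 544; mod 256 = 32 → 20.
Outer hash (recomputed tag): sum = 45+103+217+0+32 = 397; mod 256 = 141 → 8d.
Recomputed tag = 8d; claimed = 8d → match.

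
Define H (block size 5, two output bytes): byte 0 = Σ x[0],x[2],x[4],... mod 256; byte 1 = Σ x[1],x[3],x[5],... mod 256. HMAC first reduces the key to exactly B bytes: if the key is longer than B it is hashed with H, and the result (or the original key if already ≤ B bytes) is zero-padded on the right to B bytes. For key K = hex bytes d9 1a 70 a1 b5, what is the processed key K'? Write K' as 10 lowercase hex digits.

Key hex bytes d9 1a 70 a1 b5 is exactly B = 5 bytes: K' = d9 1a 70 a1 b5.

d91a70a1b5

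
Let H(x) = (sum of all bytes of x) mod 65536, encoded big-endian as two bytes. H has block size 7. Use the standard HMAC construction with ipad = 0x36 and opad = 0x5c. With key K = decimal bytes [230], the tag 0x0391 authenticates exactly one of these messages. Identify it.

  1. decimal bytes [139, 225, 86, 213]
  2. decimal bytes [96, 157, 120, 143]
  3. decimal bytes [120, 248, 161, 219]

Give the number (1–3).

Key decimal bytes [230] = e6 is 1 byte ≤ B = 7; zero-pad to 7 bytes: K' = e6 00 00 00 00 00 00.
K' ⊕ ipad = d0 36 36 36 36 36 36; K' ⊕ opad = ba 5c 5c 5c 5c 5c 5c.
m1: inner = H(d0 36 36 36 36 36 36 8b e1 56 d5) = 04 ab; tag = H(ba 5c 5c 5c 5c 5c 5c 04 ab) = 0391 ← matches
m2: inner = H(d0 36 36 36 36 36 36 60 9d 78 8f) = 04 18; tag = H(ba 5c 5c 5c 5c 5c 5c 04 18) = 02fe
m3: inner = H(d0 36 36 36 36 36 36 78 f8 a1 db) = 05 00; tag = H(ba 5c 5c 5c 5c 5c 5c 05 00) = 02e7

1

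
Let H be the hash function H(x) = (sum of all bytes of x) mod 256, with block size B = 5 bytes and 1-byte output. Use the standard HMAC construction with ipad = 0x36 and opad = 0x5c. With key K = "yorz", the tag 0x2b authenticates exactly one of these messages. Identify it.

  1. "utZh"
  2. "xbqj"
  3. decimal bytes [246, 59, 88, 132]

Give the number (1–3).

2

Key "yorz" = 79 6f 72 7a is 4 bytes ≤ B = 5; zero-pad to 5 bytes: K' = 79 6f 72 7a 00.
K' ⊕ ipad = 4f 59 44 4c 36; K' ⊕ opad = 25 33 2e 26 5c.
m1: inner = H(4f 59 44 4c 36 75 74 5a 68) = 19; tag = H(25 33 2e 26 5c 19) = 21
m2: inner = H(4f 59 44 4c 36 78 62 71 6a) = 23; tag = H(25 33 2e 26 5c 23) = 2b ← matches
m3: inner = H(4f 59 44 4c 36 f6 3b 58 84) = 7b; tag = H(25 33 2e 26 5c 7b) = 83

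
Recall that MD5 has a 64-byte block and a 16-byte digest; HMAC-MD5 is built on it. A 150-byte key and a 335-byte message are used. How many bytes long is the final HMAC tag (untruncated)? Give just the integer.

16

The tag is one MD5 digest: 16 bytes.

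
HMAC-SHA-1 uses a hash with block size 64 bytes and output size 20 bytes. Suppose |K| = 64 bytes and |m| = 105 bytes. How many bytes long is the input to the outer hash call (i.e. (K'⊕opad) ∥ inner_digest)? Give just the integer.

84

Key is 64 ≤ 64 bytes, zero-padded: |K'| = 64.
Outer input = (K'⊕opad) ∥ H(inner) → 64 + 20 = 84 bytes.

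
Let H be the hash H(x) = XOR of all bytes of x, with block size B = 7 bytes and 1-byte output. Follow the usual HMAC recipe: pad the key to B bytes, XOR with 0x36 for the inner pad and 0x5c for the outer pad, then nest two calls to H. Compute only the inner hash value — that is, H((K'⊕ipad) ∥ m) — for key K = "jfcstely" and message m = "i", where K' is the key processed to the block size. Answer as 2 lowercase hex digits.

Key "jfcstely" = 6a 66 63 73 74 65 6c 79 is 8 bytes > B = 7, so hash it first: H(key) = 18, then zero-pad to 7 bytes: K' = 18 00 00 00 00 00 00.
K' ⊕ ipad = 2e 36 36 36 36 36 36.
Inner input = 2e 36 36 36 36 36 36 ∥ 69.
Inner hash: XOR 2e⊕36⊕36⊕36⊕36⊕36⊕36⊕69 = 47.

47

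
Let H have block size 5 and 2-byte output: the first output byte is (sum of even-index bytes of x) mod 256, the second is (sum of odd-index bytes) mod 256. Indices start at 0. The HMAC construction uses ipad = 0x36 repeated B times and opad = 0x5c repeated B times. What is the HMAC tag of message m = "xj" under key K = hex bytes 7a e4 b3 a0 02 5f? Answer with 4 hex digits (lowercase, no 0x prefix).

ae0a

Key hex bytes 7a e4 b3 a0 02 5f is 6 bytes > B = 5, so hash it first: H(key) = 2f e3, then zero-pad to 5 bytes: K' = 2f e3 00 00 00.
K' ⊕ ipad = 19 d5 36 36 36.  K' ⊕ opad = 73 bf 5c 5c 5c.
Inner input = (K'⊕ipad) ∥ m = 19 d5 36 36 36 ∥ 78 6a.
Inner hash: even-index sum = 239 mod 256 = 239; odd-index sum = 387 mod 256 = 131 → ef 83.
Outer input = (K'⊕opad) ∥ inner = 73 bf 5c 5c 5c ∥ ef 83.
Outer hash (tag): even-index sum = 430 mod 256 = 174; odd-index sum = 522 mod 256 = 10 → ae 0a.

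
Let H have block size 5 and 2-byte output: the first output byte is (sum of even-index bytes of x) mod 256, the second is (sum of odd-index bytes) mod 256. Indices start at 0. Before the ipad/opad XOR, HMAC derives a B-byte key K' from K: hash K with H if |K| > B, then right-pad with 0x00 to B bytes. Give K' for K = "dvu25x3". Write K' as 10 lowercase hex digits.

4120000000

|K| = 7 > B = 5, so first hash the key.
H(K): even-index sum = 321 mod 256 = 65; odd-index sum = 288 mod 256 = 32 → 41 20.
Zero-pad H(K) = 41 20 to 5 bytes: K' = 41 20 00 00 00.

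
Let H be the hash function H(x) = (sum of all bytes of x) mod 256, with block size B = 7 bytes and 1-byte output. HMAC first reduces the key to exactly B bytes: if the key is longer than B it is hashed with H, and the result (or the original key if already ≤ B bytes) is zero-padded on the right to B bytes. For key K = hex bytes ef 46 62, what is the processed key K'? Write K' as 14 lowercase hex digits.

Key hex bytes ef 46 62 is 3 bytes ≤ B = 7; zero-pad to 7 bytes: K' = ef 46 62 00 00 00 00.

ef466200000000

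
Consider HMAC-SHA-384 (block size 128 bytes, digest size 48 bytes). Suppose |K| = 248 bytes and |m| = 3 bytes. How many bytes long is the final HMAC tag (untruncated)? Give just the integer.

48

The tag is one SHA-384 digest: 48 bytes.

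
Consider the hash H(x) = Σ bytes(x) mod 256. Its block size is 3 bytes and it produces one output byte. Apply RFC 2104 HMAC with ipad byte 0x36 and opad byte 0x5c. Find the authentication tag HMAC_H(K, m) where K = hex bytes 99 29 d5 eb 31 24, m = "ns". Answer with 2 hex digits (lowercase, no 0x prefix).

71

Key hex bytes 99 29 d5 eb 31 24 is 6 bytes > B = 3, so hash it first: H(key) = d7, then zero-pad to 3 bytes: K' = d7 00 00.
K' ⊕ ipad = e1 36 36.  K' ⊕ opad = 8b 5c 5c.
Inner input = (K'⊕ipad) ∥ m = e1 36 36 ∥ 6e 73.
Inner hash: sum = 225+54+54+110+115 = 558; mod 256 = 46 → 2e.
Outer input = (K'⊕opad) ∥ inner = 8b 5c 5c ∥ 2e.
Outer hash (tag): sum = 139+92+92+46 = 369; mod 256 = 113 → 71.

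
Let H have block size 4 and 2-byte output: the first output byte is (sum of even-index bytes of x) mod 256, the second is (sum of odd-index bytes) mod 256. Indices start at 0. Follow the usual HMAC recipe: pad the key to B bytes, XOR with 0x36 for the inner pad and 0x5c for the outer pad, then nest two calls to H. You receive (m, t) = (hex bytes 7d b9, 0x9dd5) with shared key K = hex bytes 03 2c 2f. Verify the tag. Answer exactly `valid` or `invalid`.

Key hex bytes 03 2c 2f is 3 bytes ≤ B = 4; zero-pad to 4 bytes: K' = 03 2c 2f 00.
K' ⊕ ipad = 35 1a 19 36; K' ⊕ opad = 5f 70 73 5c.
Inner hash: even-index sum = 203 mod 256 = 203; odd-index sum = 265 mod 256 = 9 → cb 09.
Outer hash (recomputed tag): even-index sum = 413 mod 256 = 157; odd-index sum = 213 mod 256 = 213 → 9d d5.
Recomputed tag = 9dd5; claimed = 9dd5 → match.

valid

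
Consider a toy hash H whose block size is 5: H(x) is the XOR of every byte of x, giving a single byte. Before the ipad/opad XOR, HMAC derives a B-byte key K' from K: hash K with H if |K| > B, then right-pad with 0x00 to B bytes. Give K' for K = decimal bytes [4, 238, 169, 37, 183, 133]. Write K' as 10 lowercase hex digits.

5400000000

|K| = 6 > B = 5, so first hash the key.
H(K): XOR 04⊕ee⊕a9⊕25⊕b7⊕85 = 54.
Zero-pad H(K) = 54 to 5 bytes: K' = 54 00 00 00 00.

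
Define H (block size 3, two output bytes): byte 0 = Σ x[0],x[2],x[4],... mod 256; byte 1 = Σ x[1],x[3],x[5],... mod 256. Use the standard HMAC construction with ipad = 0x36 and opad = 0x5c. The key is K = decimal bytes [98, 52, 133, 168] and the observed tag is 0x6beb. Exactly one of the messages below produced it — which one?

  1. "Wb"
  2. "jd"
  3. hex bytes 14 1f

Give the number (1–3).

Key decimal bytes [98, 52, 133, 168] = 62 34 85 a8 is 4 bytes > B = 3, so hash it first: H(key) = e7 dc, then zero-pad to 3 bytes: K' = e7 dc 00.
K' ⊕ ipad = d1 ea 36; K' ⊕ opad = bb 80 5c.
m1: inner = H(d1 ea 36 57 62) = 69 41; tag = H(bb 80 5c 69 41) = 58e9
m2: inner = H(d1 ea 36 6a 64) = 6b 54; tag = H(bb 80 5c 6b 54) = 6beb ← matches
m3: inner = H(d1 ea 36 14 1f) = 26 fe; tag = H(bb 80 5c 26 fe) = 15a6

2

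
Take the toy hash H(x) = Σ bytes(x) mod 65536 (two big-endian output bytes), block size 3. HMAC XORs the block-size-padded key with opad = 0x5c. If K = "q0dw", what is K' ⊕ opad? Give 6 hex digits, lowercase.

5d205c

Key "q0dw" = 71 30 64 77 is 4 bytes > B = 3, so hash it first: H(key) = 01 7c, then zero-pad to 3 bytes: K' = 01 7c 00.
XOR each byte with 0x5c: 01⊕5c=5d, 7c⊕5c=20, 00⊕5c=5c.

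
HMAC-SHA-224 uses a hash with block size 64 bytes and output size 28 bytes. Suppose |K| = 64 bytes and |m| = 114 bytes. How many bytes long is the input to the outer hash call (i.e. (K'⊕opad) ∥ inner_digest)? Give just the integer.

Key is 64 ≤ 64 bytes, zero-padded: |K'| = 64.
Outer input = (K'⊕opad) ∥ H(inner) → 64 + 28 = 92 bytes.

92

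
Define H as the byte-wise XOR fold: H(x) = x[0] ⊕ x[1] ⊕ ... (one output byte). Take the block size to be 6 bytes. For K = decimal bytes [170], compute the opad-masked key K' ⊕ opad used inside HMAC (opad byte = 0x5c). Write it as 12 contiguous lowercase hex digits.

f65c5c5c5c5c

Key decimal bytes [170] = aa is 1 byte ≤ B = 6; zero-pad to 6 bytes: K' = aa 00 00 00 00 00.
XOR each byte with 0x5c: aa⊕5c=f6, 00⊕5c=5c, 00⊕5c=5c, 00⊕5c=5c, 00⊕5c=5c, 00⊕5c=5c.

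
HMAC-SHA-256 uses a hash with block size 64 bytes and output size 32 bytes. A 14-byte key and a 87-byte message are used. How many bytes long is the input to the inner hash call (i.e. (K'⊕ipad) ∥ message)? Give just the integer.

151

Key is 14 ≤ 64 bytes, zero-padded: |K'| = 64.
Inner input = (K'⊕ipad) ∥ m → 64 + 87 = 151 bytes.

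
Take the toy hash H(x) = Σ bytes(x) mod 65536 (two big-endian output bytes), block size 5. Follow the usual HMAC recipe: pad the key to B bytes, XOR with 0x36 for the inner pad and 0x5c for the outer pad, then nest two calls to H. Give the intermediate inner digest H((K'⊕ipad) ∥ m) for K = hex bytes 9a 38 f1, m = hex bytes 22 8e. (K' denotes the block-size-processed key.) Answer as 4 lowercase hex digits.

029d

Key hex bytes 9a 38 f1 is 3 bytes ≤ B = 5; zero-pad to 5 bytes: K' = 9a 38 f1 00 00.
K' ⊕ ipad = ac 0e c7 36 36.
Inner input = ac 0e c7 36 36 ∥ 22 8e.
Inner hash: sum = 172+14+199+54+54+34+142 = 669 → 02 9d.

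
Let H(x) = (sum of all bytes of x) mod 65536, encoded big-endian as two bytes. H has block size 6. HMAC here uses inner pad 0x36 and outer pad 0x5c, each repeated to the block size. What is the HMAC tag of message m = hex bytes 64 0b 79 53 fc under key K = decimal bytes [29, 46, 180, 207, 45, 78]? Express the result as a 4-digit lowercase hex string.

033d

Key decimal bytes [29, 46, 180, 207, 45, 78] = 1d 2e b4 cf 2d 4e is exactly B = 6 bytes: K' = 1d 2e b4 cf 2d 4e.
K' ⊕ ipad = 2b 18 82 f9 1b 78.  K' ⊕ opad = 41 72 e8 93 71 12.
Inner input = (K'⊕ipad) ∥ m = 2b 18 82 f9 1b 78 ∥ 64 0b 79 53 fc.
Inner hash: sum = 43+24+130+249+27+120+100+11+121+83+252 = 1160 → 04 88.
Outer input = (K'⊕opad) ∥ inner = 41 72 e8 93 71 12 ∥ 04 88.
Outer hash (tag): sum = 65+114+232+147+113+18+4+136 = 829 → 03 3d.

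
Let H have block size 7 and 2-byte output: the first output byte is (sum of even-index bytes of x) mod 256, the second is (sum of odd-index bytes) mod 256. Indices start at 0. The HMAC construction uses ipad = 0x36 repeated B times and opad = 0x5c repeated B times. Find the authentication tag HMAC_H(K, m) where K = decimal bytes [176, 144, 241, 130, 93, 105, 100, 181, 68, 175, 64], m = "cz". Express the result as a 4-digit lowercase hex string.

8627

Key decimal bytes [176, 144, 241, 130, 93, 105, 100, 181, 68, 175, 64] = b0 90 f1 82 5d 69 64 b5 44 af 40 is 11 bytes > B = 7, so hash it first: H(key) = e6 df, then zero-pad to 7 bytes: K' = e6 df 00 00 00 00 00.
K' ⊕ ipad = d0 e9 36 36 36 36 36.  K' ⊕ opad = ba 83 5c 5c 5c 5c 5c.
Inner input = (K'⊕ipad) ∥ m = d0 e9 36 36 36 36 36 ∥ 63 7a.
Inner hash: even-index sum = 492 mod 256 = 236; odd-index sum = 440 mod 256 = 184 → ec b8.
Outer input = (K'⊕opad) ∥ inner = ba 83 5c 5c 5c 5c 5c ∥ ec b8.
Outer hash (tag): even-index sum = 646 mod 256 = 134; odd-index sum = 551 mod 256 = 39 → 86 27.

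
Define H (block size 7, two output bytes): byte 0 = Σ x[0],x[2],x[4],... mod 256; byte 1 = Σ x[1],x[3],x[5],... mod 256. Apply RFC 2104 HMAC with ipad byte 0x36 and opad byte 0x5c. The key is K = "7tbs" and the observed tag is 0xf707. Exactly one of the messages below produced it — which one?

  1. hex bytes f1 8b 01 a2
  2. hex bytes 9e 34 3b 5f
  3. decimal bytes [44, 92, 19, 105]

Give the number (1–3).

2

Key "7tbs" = 37 74 62 73 is 4 bytes ≤ B = 7; zero-pad to 7 bytes: K' = 37 74 62 73 00 00 00.
K' ⊕ ipad = 01 42 54 45 36 36 36; K' ⊕ opad = 6b 28 3e 2f 5c 5c 5c.
m1: inner = H(01 42 54 45 36 36 36 f1 8b 01 a2) = ee af; tag = H(6b 28 3e 2f 5c 5c 5c ee af) = 10a1
m2: inner = H(01 42 54 45 36 36 36 9e 34 3b 5f) = 54 96; tag = H(6b 28 3e 2f 5c 5c 5c 54 96) = f707 ← matches
m3: inner = H(01 42 54 45 36 36 36 2c 5c 13 69) = 86 fc; tag = H(6b 28 3e 2f 5c 5c 5c 86 fc) = 5d39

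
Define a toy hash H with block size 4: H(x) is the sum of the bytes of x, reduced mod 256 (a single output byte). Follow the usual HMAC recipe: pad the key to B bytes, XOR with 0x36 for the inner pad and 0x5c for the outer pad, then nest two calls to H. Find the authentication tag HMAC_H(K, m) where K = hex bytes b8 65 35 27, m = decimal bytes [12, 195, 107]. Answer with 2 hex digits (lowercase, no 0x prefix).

30

Key hex bytes b8 65 35 27 is exactly B = 4 bytes: K' = b8 65 35 27.
K' ⊕ ipad = 8e 53 03 11.  K' ⊕ opad = e4 39 69 7b.
Inner input = (K'⊕ipad) ∥ m = 8e 53 03 11 ∥ 0c c3 6b.
Inner hash: sum = 142+83+3+17+12+195+107 = 559; mod 256 = 47 → 2f.
Outer input = (K'⊕opad) ∥ inner = e4 39 69 7b ∥ 2f.
Outer hash (tag): sum = 228+57+105+123+47 = 560; mod 256 = 48 → 30.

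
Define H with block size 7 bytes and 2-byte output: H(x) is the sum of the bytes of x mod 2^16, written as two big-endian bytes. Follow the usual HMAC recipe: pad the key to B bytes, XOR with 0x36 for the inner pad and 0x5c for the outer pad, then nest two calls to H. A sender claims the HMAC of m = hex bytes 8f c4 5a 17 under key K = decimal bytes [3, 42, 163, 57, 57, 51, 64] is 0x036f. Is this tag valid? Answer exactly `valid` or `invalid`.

valid

Key decimal bytes [3, 42, 163, 57, 57, 51, 64] = 03 2a a3 39 39 33 40 is exactly B = 7 bytes: K' = 03 2a a3 39 39 33 40.
K' ⊕ ipad = 35 1c 95 0f 0f 05 76; K' ⊕ opad = 5f 76 ff 65 65 6f 1c.
Inner hash: sum = 53+28+149+15+15+5+118+143+196+90+23 = 835 → 03 43.
Outer hash (recomputed tag): sum = 95+118+255+101+101+111+28+3+67 = 879 → 03 6f.
Recomputed tag = 036f; claimed = 036f → match.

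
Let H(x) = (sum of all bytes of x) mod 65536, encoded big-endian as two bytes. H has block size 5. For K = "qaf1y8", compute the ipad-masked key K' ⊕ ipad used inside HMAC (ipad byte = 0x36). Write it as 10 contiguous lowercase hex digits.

342c363636

Key "qaf1y8" = 71 61 66 31 79 38 is 6 bytes > B = 5, so hash it first: H(key) = 02 1a, then zero-pad to 5 bytes: K' = 02 1a 00 00 00.
XOR each byte with 0x36: 02⊕36=34, 1a⊕36=2c, 00⊕36=36, 00⊕36=36, 00⊕36=36.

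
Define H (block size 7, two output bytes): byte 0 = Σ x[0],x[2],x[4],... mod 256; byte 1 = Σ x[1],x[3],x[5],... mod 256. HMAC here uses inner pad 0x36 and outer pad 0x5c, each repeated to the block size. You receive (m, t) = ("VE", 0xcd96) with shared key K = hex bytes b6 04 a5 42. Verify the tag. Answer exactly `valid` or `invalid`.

valid

Key hex bytes b6 04 a5 42 is 4 bytes ≤ B = 7; zero-pad to 7 bytes: K' = b6 04 a5 42 00 00 00.
K' ⊕ ipad = 80 32 93 74 36 36 36; K' ⊕ opad = ea 58 f9 1e 5c 5c 5c.
Inner hash: even-index sum = 452 mod 256 = 196; odd-index sum = 306 mod 256 = 50 → c4 32.
Outer hash (recomputed tag): even-index sum = 717 mod 256 = 205; odd-index sum = 406 mod 256 = 150 → cd 96.
Recomputed tag = cd96; claimed = cd96 → match.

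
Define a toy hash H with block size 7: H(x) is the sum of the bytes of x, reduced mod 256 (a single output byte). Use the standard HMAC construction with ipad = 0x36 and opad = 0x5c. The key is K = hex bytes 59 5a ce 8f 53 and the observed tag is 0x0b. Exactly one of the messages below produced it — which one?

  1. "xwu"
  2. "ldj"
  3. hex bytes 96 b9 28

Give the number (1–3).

3

Key hex bytes 59 5a ce 8f 53 is 5 bytes ≤ B = 7; zero-pad to 7 bytes: K' = 59 5a ce 8f 53 00 00.
K' ⊕ ipad = 6f 6c f8 b9 65 36 36; K' ⊕ opad = 05 06 92 d3 0f 5c 5c.
m1: inner = H(6f 6c f8 b9 65 36 36 78 77 75) = c1; tag = H(05 06 92 d3 0f 5c 5c c1) = f8
m2: inner = H(6f 6c f8 b9 65 36 36 6c 64 6a) = 97; tag = H(05 06 92 d3 0f 5c 5c 97) = ce
m3: inner = H(6f 6c f8 b9 65 36 36 96 b9 28) = d4; tag = H(05 06 92 d3 0f 5c 5c d4) = 0b ← matches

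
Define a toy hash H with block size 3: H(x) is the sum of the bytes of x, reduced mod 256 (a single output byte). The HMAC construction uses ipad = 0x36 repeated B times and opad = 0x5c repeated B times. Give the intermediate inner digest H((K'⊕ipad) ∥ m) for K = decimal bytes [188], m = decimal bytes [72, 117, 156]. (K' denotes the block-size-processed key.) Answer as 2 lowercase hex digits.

Key decimal bytes [188] = bc is 1 byte ≤ B = 3; zero-pad to 3 bytes: K' = bc 00 00.
K' ⊕ ipad = 8a 36 36.
Inner input = 8a 36 36 ∥ 48 75 9c.
Inner hash: sum = 138+54+54+72+117+156 = 591; mod 256 = 79 → 4f.

4f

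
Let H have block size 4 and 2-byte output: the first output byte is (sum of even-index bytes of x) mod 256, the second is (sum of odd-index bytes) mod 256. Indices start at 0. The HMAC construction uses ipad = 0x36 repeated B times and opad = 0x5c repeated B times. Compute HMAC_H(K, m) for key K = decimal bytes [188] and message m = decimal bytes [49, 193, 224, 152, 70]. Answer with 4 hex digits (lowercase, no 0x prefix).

537d

Key decimal bytes [188] = bc is 1 byte ≤ B = 4; zero-pad to 4 bytes: K' = bc 00 00 00.
K' ⊕ ipad = 8a 36 36 36.  K' ⊕ opad = e0 5c 5c 5c.
Inner input = (K'⊕ipad) ∥ m = 8a 36 36 36 ∥ 31 c1 e0 98 46.
Inner hash: even-index sum = 535 mod 256 = 23; odd-index sum = 453 mod 256 = 197 → 17 c5.
Outer input = (K'⊕opad) ∥ inner = e0 5c 5c 5c ∥ 17 c5.
Outer hash (tag): even-index sum = 339 mod 256 = 83; odd-index sum = 381 mod 256 = 125 → 53 7d.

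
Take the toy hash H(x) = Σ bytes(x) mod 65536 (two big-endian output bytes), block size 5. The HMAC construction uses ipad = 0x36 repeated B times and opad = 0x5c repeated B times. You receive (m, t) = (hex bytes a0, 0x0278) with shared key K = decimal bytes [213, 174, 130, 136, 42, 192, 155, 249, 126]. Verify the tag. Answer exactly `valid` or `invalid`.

Key decimal bytes [213, 174, 130, 136, 42, 192, 155, 249, 126] = d5 ae 82 88 2a c0 9b f9 7e is 9 bytes > B = 5, so hash it first: H(key) = 05 89, then zero-pad to 5 bytes: K' = 05 89 00 00 00.
K' ⊕ ipad = 33 bf 36 36 36; K' ⊕ opad = 59 d5 5c 5c 5c.
Inner hash: sum = 51+191+54+54+54+160 = 564 → 02 34.
Outer hash (recomputed tag): sum = 89+213+92+92+92+2+52 = 632 → 02 78.
Recomputed tag = 0278; claimed = 0278 → match.

valid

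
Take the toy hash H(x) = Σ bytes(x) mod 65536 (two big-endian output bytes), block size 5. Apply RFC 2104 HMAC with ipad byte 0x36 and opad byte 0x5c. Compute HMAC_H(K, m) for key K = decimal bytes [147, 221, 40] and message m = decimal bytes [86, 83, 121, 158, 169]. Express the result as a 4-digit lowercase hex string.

Key decimal bytes [147, 221, 40] = 93 dd 28 is 3 bytes ≤ B = 5; zero-pad to 5 bytes: K' = 93 dd 28 00 00.
K' ⊕ ipad = a5 eb 1e 36 36.  K' ⊕ opad = cf 81 74 5c 5c.
Inner input = (K'⊕ipad) ∥ m = a5 eb 1e 36 36 ∥ 56 53 79 9e a9.
Inner hash: sum = 165+235+30+54+54+86+83+121+158+169 = 1155 → 04 83.
Outer input = (K'⊕opad) ∥ inner = cf 81 74 5c 5c ∥ 04 83.
Outer hash (tag): sum = 207+129+116+92+92+4+131 = 771 → 03 03.

0303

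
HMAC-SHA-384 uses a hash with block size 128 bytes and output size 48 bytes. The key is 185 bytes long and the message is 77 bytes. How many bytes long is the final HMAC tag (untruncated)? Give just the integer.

The tag is one SHA-384 digest: 48 bytes.

48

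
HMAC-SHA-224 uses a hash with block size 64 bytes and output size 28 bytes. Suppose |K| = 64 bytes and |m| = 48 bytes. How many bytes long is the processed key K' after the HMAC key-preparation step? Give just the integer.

64

Key is 64 ≤ 64 bytes, zero-padded: |K'| = 64.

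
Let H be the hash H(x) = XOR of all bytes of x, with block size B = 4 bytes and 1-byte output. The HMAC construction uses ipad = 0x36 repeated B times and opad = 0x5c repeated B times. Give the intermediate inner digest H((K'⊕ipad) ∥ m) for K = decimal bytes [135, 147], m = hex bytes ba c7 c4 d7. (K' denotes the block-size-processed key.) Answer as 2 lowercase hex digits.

Key decimal bytes [135, 147] = 87 93 is 2 bytes ≤ B = 4; zero-pad to 4 bytes: K' = 87 93 00 00.
K' ⊕ ipad = b1 a5 36 36.
Inner input = b1 a5 36 36 ∥ ba c7 c4 d7.
Inner hash: XOR b1⊕a5⊕36⊕36⊕ba⊕c7⊕c4⊕d7 = 7a.

7a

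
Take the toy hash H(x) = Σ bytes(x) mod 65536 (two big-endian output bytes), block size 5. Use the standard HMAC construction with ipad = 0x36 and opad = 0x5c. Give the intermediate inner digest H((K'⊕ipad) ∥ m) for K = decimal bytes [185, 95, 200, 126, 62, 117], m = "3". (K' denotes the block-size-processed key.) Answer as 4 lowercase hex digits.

0131

Key decimal bytes [185, 95, 200, 126, 62, 117] = b9 5f c8 7e 3e 75 is 6 bytes > B = 5, so hash it first: H(key) = 03 11, then zero-pad to 5 bytes: K' = 03 11 00 00 00.
K' ⊕ ipad = 35 27 36 36 36.
Inner input = 35 27 36 36 36 ∥ 33.
Inner hash: sum = 53+39+54+54+54+51 = 305 → 01 31.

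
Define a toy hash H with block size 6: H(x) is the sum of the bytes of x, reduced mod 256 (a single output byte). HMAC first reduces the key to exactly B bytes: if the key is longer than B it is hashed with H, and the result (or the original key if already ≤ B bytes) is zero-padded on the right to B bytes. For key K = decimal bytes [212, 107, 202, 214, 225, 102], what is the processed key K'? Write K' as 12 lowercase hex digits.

d46bcad6e166

Key decimal bytes [212, 107, 202, 214, 225, 102] = d4 6b ca d6 e1 66 is exactly B = 6 bytes: K' = d4 6b ca d6 e1 66.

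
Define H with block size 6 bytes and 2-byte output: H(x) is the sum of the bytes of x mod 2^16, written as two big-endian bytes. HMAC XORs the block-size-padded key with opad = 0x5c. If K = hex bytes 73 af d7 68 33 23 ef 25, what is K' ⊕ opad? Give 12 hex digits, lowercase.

Key hex bytes 73 af d7 68 33 23 ef 25 is 8 bytes > B = 6, so hash it first: H(key) = 03 cb, then zero-pad to 6 bytes: K' = 03 cb 00 00 00 00.
XOR each byte with 0x5c: 03⊕5c=5f, cb⊕5c=97, 00⊕5c=5c, 00⊕5c=5c, 00⊕5c=5c, 00⊕5c=5c.

5f975c5c5c5c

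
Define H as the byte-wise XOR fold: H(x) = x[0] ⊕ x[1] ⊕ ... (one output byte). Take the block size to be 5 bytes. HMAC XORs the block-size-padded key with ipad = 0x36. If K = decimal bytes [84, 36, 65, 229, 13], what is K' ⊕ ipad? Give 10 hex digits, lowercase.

Key decimal bytes [84, 36, 65, 229, 13] = 54 24 41 e5 0d is exactly B = 5 bytes: K' = 54 24 41 e5 0d.
XOR each byte with 0x36: 54⊕36=62, 24⊕36=12, 41⊕36=77, e5⊕36=d3, 0d⊕36=3b.

621277d33b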